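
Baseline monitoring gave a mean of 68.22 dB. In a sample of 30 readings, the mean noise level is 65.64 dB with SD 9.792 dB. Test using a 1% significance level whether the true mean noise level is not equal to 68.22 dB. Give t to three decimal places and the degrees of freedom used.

t = -1.443, df = 29

H0: μ = 68.22; H1: μ ≠ 68.22 (one-sample t-test, two-sided).
t = (x̄ − μ₀)/(s/√n) = (65.64 − 68.22)/(9.792/√30) = -1.443
df = n − 1 = 29
Two-sided p-value ≈ 0.1597
Since p ≈ 0.1597 > α = 0.01, fail to reject H0; the evidence is not statistically significant.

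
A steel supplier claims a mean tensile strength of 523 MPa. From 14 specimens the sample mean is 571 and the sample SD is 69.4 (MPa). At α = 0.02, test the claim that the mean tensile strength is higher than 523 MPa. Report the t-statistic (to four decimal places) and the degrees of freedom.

t = 2.5879, df = 13

H0: μ = 523; H1: μ > 523 (one-sample t-test, right-tailed).
t = (x̄ − μ₀)/(s/√n) = (571 − 523)/(69.4/√14) = 2.5879
df = n − 1 = 13
p-value = P(T ≥ 2.5879) ≈ 0.011
Since p ≈ 0.011 < α = 0.02, reject H0; the evidence is statistically significant.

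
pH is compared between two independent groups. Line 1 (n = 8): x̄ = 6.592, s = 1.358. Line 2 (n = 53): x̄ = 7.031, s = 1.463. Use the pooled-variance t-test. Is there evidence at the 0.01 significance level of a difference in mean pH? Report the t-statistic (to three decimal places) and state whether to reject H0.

t = -0.798; fail to reject H0

Let group 1 = line 1, group 2 = line 2. H0: μ_1 = μ_2; H1: μ_1 ≠ μ_2 (two-sample pooled-variance t-test, two-sided).
s_p² = [(8−1)·1.358² + (53−1)·1.463²]/(8+53−2) = 2.10523
t = (6.592 − 7.031)/√[2.10523·(1/8 + 1/53)] = -0.798
df = n₁ + n₂ − 2 = 59
Two-sided p-value ≈ 0.428
Since p ≈ 0.428 > α = 0.01, fail to reject H0; the data do not provide sufficient evidence against H0.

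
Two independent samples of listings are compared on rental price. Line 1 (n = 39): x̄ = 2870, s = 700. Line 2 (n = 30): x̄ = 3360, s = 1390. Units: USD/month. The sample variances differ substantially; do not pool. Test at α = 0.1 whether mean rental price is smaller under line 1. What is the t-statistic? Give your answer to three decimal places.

-1.766

Let group 1 = line 1, group 2 = line 2. H0: μ_1 = μ_2; H1: μ_1 < μ_2 (Welch's two-sample t-test, left-tailed).
t = (x̄_1 − x̄_2)/√(s_1²/n_1 + s_2²/n_2) = (2870 − 3360)/√(700²/39 + 1390²/30) = -1.766
Welch–Satterthwaite df ≈ 40.25
p-value = P(T ≤ -1.766) ≈ 0.042
Since p ≈ 0.042 < α = 0.1, reject H0; the evidence is statistically significant.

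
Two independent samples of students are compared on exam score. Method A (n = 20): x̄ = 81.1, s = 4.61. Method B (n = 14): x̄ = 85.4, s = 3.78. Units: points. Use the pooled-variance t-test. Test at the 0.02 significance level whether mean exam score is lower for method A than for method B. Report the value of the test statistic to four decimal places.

Let group 1 = method A, group 2 = method B. H0: μ_1 = μ_2; H1: μ_1 < μ_2 (two-sample pooled-variance t-test, left-tailed).
s_p² = [(20−1)·4.61² + (14−1)·3.78²]/(20+14−2) = 18.4231
t = (81.1 − 85.4)/√[18.4231·(1/20 + 1/14)] = -2.8749
df = n₁ + n₂ − 2 = 32
p-value = P(T ≤ -2.8749) ≈ 0.004
Since p ≈ 0.004 < α = 0.02, reject H0; the evidence is statistically significant.

-2.8749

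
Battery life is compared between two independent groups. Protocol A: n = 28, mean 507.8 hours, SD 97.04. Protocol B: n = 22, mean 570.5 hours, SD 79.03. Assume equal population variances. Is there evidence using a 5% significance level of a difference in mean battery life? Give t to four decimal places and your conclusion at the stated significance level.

Let group 1 = protocol A, group 2 = protocol B. H0: μ_1 = μ_2; H1: μ_1 ≠ μ_2 (two-sample pooled-variance t-test, two-sided).
s_p² = [(28−1)·97.04² + (22−1)·79.03²]/(28+22−2) = 8029.44
t = (507.8 − 570.5)/√[8029.44·(1/28 + 1/22)] = -2.4560
df = n₁ + n₂ − 2 = 48
Two-sided p-value ≈ 0.018
Since p ≈ 0.018 < α = 0.05, reject H0; the data support H1.

t = -2.4560; reject H0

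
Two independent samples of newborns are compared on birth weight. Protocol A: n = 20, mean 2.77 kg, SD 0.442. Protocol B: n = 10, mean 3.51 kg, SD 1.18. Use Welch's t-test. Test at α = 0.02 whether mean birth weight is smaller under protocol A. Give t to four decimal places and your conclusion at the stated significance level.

Let group 1 = protocol A, group 2 = protocol B. H0: μ_1 = μ_2; H1: μ_1 < μ_2 (Welch's two-sample t-test, left-tailed).
t = (x̄_1 − x̄_2)/√(s_1²/n_1 + s_2²/n_2) = (2.77 − 3.51)/√(0.442²/20 + 1.18²/10) = -1.9170
Welch–Satterthwaite df ≈ 10.28
p-value = P(T ≤ -1.9170) ≈ 0.042
Since p ≈ 0.042 > α = 0.02, fail to reject H0; the data do not provide sufficient evidence against H0.

t = -1.9170; fail to reject H0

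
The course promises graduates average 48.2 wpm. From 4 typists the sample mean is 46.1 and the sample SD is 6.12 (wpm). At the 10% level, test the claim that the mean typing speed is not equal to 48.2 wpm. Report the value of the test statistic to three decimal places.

-0.686

H0: μ = 48.2; H1: μ ≠ 48.2 (one-sample t-test, two-sided).
t = (x̄ − μ₀)/(s/√n) = (46.1 − 48.2)/(6.12/√4) = -0.686
df = n − 1 = 3
Two-sided p-value ≈ 0.542
Since p ≈ 0.542 > α = 0.1, fail to reject H0; the data do not provide sufficient evidence against H0.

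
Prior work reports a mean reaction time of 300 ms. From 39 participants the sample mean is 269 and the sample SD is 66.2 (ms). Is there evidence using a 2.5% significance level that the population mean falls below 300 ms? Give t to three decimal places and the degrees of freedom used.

t = -2.924, df = 38

H0: μ = 300; H1: μ < 300 (one-sample t-test, left-tailed).
t = (x̄ − μ₀)/(s/√n) = (269 − 300)/(66.2/√39) = -2.924
df = n − 1 = 38
p-value = P(T ≤ -2.924) ≈ 0.003
Since p ≈ 0.003 < α = 0.025, reject H0; the evidence is statistically significant.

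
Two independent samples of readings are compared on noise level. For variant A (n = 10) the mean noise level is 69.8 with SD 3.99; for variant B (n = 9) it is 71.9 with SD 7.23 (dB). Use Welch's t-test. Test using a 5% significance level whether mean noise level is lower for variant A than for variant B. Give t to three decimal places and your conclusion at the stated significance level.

Let group 1 = variant A, group 2 = variant B. H0: μ_1 = μ_2; H1: μ_1 < μ_2 (Welch's two-sample t-test, left-tailed).
t = (x̄_1 − x̄_2)/√(s_1²/n_1 + s_2²/n_2) = (69.8 − 71.9)/√(3.99²/10 + 7.23²/9) = -0.772
Welch–Satterthwaite df ≈ 12.17
p-value = P(T ≤ -0.772) ≈ 0.2274
Since p ≈ 0.2274 > α = 0.05, fail to reject H0; the data do not provide sufficient evidence against H0.

t = -0.772; fail to reject H0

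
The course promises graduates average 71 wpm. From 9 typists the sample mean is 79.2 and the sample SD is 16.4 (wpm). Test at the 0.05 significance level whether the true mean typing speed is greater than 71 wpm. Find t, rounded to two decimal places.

H0: μ = 71; H1: μ > 71 (one-sample t-test, right-tailed).
t = (x̄ − μ₀)/(s/√n) = (79.2 − 71)/(16.4/√9) = 1.50
df = n − 1 = 8
p-value = P(T ≥ 1.50) ≈ 0.0860
Since p ≈ 0.0860 > α = 0.05, fail to reject H0; the data do not provide sufficient evidence against H0.

1.50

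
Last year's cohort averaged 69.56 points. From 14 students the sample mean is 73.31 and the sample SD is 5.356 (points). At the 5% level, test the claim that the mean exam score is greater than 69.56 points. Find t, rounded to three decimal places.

2.620

H0: μ = 69.56; H1: μ > 69.56 (one-sample t-test, right-tailed).
t = (x̄ − μ₀)/(s/√n) = (73.31 − 69.56)/(5.356/√14) = 2.620
df = n − 1 = 13
p-value = P(T ≥ 2.620) ≈ 0.011
Since p ≈ 0.011 < α = 0.05, reject H0; the data support H1.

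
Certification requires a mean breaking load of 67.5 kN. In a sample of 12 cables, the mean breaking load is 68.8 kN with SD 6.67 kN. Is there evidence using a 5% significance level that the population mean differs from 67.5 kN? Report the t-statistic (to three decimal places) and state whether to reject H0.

t = 0.675; fail to reject H0

H0: μ = 67.5; H1: μ ≠ 67.5 (one-sample t-test, two-sided).
t = (x̄ − μ₀)/(s/√n) = (68.8 − 67.5)/(6.67/√12) = 0.675
df = n − 1 = 11
Two-sided p-value ≈ 0.514
Since p ≈ 0.514 > α = 0.05, fail to reject H0; the evidence is not statistically significant.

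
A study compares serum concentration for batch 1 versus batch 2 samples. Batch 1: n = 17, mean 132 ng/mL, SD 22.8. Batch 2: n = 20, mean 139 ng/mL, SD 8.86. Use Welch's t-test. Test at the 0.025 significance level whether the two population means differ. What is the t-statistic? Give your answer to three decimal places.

-1.192

Let group 1 = batch 1, group 2 = batch 2. H0: μ_1 = μ_2; H1: μ_1 ≠ μ_2 (Welch's two-sample t-test, two-sided).
t = (x̄_1 − x̄_2)/√(s_1²/n_1 + s_2²/n_2) = (132 − 139)/√(22.8²/17 + 8.86²/20) = -1.192
Welch–Satterthwaite df ≈ 20.09
Two-sided p-value ≈ 0.2473
Since p ≈ 0.2473 > α = 0.025, fail to reject H0; the evidence is not statistically significant.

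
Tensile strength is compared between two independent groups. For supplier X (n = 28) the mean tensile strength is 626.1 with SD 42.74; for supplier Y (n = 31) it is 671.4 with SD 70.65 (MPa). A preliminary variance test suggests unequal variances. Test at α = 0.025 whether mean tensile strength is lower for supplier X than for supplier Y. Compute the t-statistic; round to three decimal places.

-3.012

Let group 1 = supplier X, group 2 = supplier Y. H0: μ_1 = μ_2; H1: μ_1 < μ_2 (Welch's two-sample t-test, left-tailed).
t = (x̄_1 − x̄_2)/√(s_1²/n_1 + s_2²/n_2) = (626.1 − 671.4)/√(42.74²/28 + 70.65²/31) = -3.012
Welch–Satterthwaite df ≈ 50.10
p-value = P(T ≤ -3.012) ≈ 0.0020
Since p ≈ 0.0020 < α = 0.025, reject H0; the data support H1.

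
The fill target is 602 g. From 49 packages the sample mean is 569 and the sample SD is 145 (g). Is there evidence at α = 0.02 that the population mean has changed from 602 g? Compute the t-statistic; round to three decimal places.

-1.593

H0: μ = 602; H1: μ ≠ 602 (one-sample t-test, two-sided).
t = (x̄ − μ₀)/(s/√n) = (569 − 602)/(145/√49) = -1.593
df = n − 1 = 48
Two-sided p-value ≈ 0.118
Since p ≈ 0.118 > α = 0.02, fail to reject H0; the data do not provide sufficient evidence against H0.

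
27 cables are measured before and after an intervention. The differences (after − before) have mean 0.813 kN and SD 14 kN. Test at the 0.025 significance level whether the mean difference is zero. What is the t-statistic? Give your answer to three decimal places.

H0: μ_d = 0; H1: μ_d ≠ 0 (paired t-test on the differences, two-sided).
t = d̄/(s_d/√n) = 0.813/(14/√27) = 0.302
df = n − 1 = 26
Two-sided p-value ≈ 0.765
Since p ≈ 0.765 > α = 0.025, fail to reject H0; the evidence is not statistically significant.

0.302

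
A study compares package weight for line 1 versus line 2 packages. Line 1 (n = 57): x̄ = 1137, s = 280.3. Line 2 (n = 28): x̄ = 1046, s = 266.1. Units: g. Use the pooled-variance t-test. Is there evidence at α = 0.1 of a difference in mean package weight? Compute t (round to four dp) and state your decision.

t = 1.4299; fail to reject H0

Let group 1 = line 1, group 2 = line 2. H0: μ_1 = μ_2; H1: μ_1 ≠ μ_2 (two-sample pooled-variance t-test, two-sided).
s_p² = [(57−1)·280.3² + (28−1)·266.1²]/(57+28−2) = 76044.1
t = (1137 − 1046)/√[76044.1·(1/57 + 1/28)] = 1.4299
df = n₁ + n₂ − 2 = 83
Two-sided p-value ≈ 0.1565
Since p ≈ 0.1565 > α = 0.1, fail to reject H0; the data do not provide sufficient evidence against H0.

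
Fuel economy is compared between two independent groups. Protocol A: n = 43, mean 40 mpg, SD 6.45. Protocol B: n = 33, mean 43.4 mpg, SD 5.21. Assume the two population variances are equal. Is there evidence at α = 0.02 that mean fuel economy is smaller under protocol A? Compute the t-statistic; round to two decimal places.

-2.47

Let group 1 = protocol A, group 2 = protocol B. H0: μ_1 = μ_2; H1: μ_1 < μ_2 (two-sample pooled-variance t-test, left-tailed).
s_p² = [(43−1)·6.45² + (33−1)·5.21²]/(43+33−2) = 35.3502
t = (40 − 43.4)/√[35.3502·(1/43 + 1/33)] = -2.47
df = n₁ + n₂ − 2 = 74
p-value = P(T ≤ -2.47) ≈ 0.0079
Since p ≈ 0.0079 < α = 0.02, reject H0; the evidence is statistically significant.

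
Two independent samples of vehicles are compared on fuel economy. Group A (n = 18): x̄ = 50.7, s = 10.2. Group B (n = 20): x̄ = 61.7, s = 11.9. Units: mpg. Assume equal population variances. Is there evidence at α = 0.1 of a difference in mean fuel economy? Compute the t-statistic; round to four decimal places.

Let group 1 = group A, group 2 = group B. H0: μ_1 = μ_2; H1: μ_1 ≠ μ_2 (two-sample pooled-variance t-test, two-sided).
s_p² = [(18−1)·10.2² + (20−1)·11.9²]/(18+20−2) = 123.869
t = (50.7 − 61.7)/√[123.869·(1/18 + 1/20)] = -3.0421
df = n₁ + n₂ − 2 = 36
Two-sided p-value ≈ 0.0044
Since p ≈ 0.0044 < α = 0.1, reject H0; the evidence is statistically significant.

-3.0421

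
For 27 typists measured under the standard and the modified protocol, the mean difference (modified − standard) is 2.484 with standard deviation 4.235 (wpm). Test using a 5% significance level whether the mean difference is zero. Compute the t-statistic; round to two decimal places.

3.05

H0: μ_d = 0; H1: μ_d ≠ 0 (paired t-test on the differences, two-sided).
t = d̄/(s_d/√n) = 2.484/(4.235/√27) = 3.05
df = n − 1 = 26
Two-sided p-value ≈ 0.0052
Since p ≈ 0.0052 < α = 0.05, reject H0; the evidence is statistically significant.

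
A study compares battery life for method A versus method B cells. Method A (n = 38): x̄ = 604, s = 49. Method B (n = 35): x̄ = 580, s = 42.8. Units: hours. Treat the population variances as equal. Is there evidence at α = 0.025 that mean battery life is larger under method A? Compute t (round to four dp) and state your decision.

Let group 1 = method A, group 2 = method B. H0: μ_1 = μ_2; H1: μ_1 > μ_2 (two-sample pooled-variance t-test, right-tailed).
s_p² = [(38−1)·49² + (35−1)·42.8²]/(38+35−2) = 2128.44
t = (604 − 580)/√[2128.44·(1/38 + 1/35)] = 2.2205
df = n₁ + n₂ − 2 = 71
p-value = P(T ≥ 2.2205) ≈ 0.015
Since p ≈ 0.015 < α = 0.025, reject H0; the evidence is statistically significant.

t = 2.2205; reject H0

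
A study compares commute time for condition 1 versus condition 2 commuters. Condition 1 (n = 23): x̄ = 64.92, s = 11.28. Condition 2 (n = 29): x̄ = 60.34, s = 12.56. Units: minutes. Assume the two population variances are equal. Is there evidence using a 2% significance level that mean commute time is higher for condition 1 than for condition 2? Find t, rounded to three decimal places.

1.365

Let group 1 = condition 1, group 2 = condition 2. H0: μ_1 = μ_2; H1: μ_1 > μ_2 (two-sample pooled-variance t-test, right-tailed).
s_p² = [(23−1)·11.28² + (29−1)·12.56²]/(23+29−2) = 144.327
t = (64.92 − 60.34)/√[144.327·(1/23 + 1/29)] = 1.365
df = n₁ + n₂ − 2 = 50
p-value = P(T ≥ 1.365) ≈ 0.089
Since p ≈ 0.089 > α = 0.02, fail to reject H0; the evidence is not statistically significant.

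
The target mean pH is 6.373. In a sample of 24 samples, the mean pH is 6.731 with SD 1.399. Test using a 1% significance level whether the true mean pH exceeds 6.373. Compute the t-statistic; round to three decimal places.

1.254

H0: μ = 6.373; H1: μ > 6.373 (one-sample t-test, right-tailed).
t = (x̄ − μ₀)/(s/√n) = (6.731 − 6.373)/(1.399/√24) = 1.254
df = n − 1 = 23
p-value = P(T ≥ 1.254) ≈ 0.111
Since p ≈ 0.111 > α = 0.01, fail to reject H0; the data do not provide sufficient evidence against H0.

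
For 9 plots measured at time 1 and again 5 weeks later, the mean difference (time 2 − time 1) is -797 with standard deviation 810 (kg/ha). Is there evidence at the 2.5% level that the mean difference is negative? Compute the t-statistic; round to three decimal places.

-2.952

H0: μ_d = 0; H1: μ_d < 0 (paired t-test on the differences, left-tailed).
t = d̄/(s_d/√n) = -797/(810/√9) = -2.952
df = n − 1 = 8
p-value = P(T ≤ -2.952) ≈ 0.009
Since p ≈ 0.009 < α = 0.025, reject H0; the data support H1.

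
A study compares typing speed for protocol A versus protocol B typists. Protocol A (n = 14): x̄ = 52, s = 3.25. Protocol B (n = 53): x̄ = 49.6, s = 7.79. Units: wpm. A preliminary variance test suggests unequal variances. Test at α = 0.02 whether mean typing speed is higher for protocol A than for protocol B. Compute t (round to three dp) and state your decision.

Let group 1 = protocol A, group 2 = protocol B. H0: μ_1 = μ_2; H1: μ_1 > μ_2 (Welch's two-sample t-test, right-tailed).
t = (x̄_1 − x̄_2)/√(s_1²/n_1 + s_2²/n_2) = (52 − 49.6)/√(3.25²/14 + 7.79²/53) = 1.741
Welch–Satterthwaite df ≈ 52.29
p-value = P(T ≥ 1.741) ≈ 0.044
Since p ≈ 0.044 > α = 0.02, fail to reject H0; the data do not provide sufficient evidence against H0.

t = 1.741; fail to reject H0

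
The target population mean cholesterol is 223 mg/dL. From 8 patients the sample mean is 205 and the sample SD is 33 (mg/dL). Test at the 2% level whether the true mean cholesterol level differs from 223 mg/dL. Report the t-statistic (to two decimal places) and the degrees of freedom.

t = -1.54, df = 7

H0: μ = 223; H1: μ ≠ 223 (one-sample t-test, two-sided).
t = (x̄ − μ₀)/(s/√n) = (205 − 223)/(33/√8) = -1.54
df = n − 1 = 7
Two-sided p-value ≈ 0.1668
Since p ≈ 0.1668 > α = 0.02, fail to reject H0; the evidence is not statistically significant.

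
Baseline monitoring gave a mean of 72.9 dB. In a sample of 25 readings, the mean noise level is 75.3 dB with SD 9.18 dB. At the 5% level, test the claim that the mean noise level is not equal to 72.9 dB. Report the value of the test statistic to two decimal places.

H0: μ = 72.9; H1: μ ≠ 72.9 (one-sample t-test, two-sided).
t = (x̄ − μ₀)/(s/√n) = (75.3 − 72.9)/(9.18/√25) = 1.31
df = n − 1 = 24
Two-sided p-value ≈ 0.2035
Since p ≈ 0.2035 > α = 0.05, fail to reject H0; the evidence is not statistically significant.

1.31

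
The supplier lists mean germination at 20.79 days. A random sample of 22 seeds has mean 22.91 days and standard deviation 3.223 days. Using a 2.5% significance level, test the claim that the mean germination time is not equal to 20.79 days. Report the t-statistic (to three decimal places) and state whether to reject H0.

t = 3.085; reject H0

H0: μ = 20.79; H1: μ ≠ 20.79 (one-sample t-test, two-sided).
t = (x̄ − μ₀)/(s/√n) = (22.91 − 20.79)/(3.223/√22) = 3.085
df = n − 1 = 21
Two-sided p-value ≈ 0.0056
Since p ≈ 0.0056 < α = 0.025, reject H0; the evidence is statistically significant.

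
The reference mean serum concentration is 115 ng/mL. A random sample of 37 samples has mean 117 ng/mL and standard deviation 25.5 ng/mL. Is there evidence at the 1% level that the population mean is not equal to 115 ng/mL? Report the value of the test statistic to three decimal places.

0.477

H0: μ = 115; H1: μ ≠ 115 (one-sample t-test, two-sided).
t = (x̄ − μ₀)/(s/√n) = (117 − 115)/(25.5/√37) = 0.477
df = n − 1 = 36
Two-sided p-value ≈ 0.6362
Since p ≈ 0.6362 > α = 0.01, fail to reject H0; the data do not provide sufficient evidence against H0.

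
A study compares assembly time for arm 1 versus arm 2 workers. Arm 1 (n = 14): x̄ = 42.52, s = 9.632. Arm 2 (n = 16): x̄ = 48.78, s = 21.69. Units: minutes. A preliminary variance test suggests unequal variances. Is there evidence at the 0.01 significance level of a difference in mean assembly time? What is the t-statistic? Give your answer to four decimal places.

Let group 1 = arm 1, group 2 = arm 2. H0: μ_1 = μ_2; H1: μ_1 ≠ μ_2 (Welch's two-sample t-test, two-sided).
t = (x̄_1 − x̄_2)/√(s_1²/n_1 + s_2²/n_2) = (42.52 − 48.78)/√(9.632²/14 + 21.69²/16) = -1.0429
Welch–Satterthwaite df ≈ 21.28
Two-sided p-value ≈ 0.309
Since p ≈ 0.309 > α = 0.01, fail to reject H0; the evidence is not statistically significant.

-1.0429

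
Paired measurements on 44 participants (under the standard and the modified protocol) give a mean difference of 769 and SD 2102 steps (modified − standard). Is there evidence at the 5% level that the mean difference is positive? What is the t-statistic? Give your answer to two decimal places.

H0: μ_d = 0; H1: μ_d > 0 (paired t-test on the differences, right-tailed).
t = d̄/(s_d/√n) = 769/(2102/√44) = 2.43
df = n − 1 = 43
p-value = P(T ≥ 2.43) ≈ 0.0098
Since p ≈ 0.0098 < α = 0.05, reject H0; the evidence is statistically significant.

2.43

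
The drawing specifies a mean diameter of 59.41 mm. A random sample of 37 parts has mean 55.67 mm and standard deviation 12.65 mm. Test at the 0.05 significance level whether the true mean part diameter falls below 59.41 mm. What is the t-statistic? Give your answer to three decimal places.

H0: μ = 59.41; H1: μ < 59.41 (one-sample t-test, left-tailed).
t = (x̄ − μ₀)/(s/√n) = (55.67 − 59.41)/(12.65/√37) = -1.798
df = n − 1 = 36
p-value = P(T ≤ -1.798) ≈ 0.0403
Since p ≈ 0.0403 < α = 0.05, reject H0; the data support H1.

-1.798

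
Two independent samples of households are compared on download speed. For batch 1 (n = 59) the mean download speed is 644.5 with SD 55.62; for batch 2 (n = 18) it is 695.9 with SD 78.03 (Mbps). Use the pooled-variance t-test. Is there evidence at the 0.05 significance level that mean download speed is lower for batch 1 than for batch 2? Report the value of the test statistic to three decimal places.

Let group 1 = batch 1, group 2 = batch 2. H0: μ_1 = μ_2; H1: μ_1 < μ_2 (two-sample pooled-variance t-test, left-tailed).
s_p² = [(59−1)·55.62² + (18−1)·78.03²]/(59+18−2) = 3772.47
t = (644.5 − 695.9)/√[3772.47·(1/59 + 1/18)] = -3.108
df = n₁ + n₂ − 2 = 75
p-value = P(T ≤ -3.108) ≈ 0.001
Since p ≈ 0.001 < α = 0.05, reject H0; the data support H1.

-3.108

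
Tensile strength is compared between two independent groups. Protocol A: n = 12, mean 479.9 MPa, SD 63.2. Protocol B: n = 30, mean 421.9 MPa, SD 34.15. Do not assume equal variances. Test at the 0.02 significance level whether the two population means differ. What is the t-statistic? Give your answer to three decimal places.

3.008

Let group 1 = protocol A, group 2 = protocol B. H0: μ_1 = μ_2; H1: μ_1 ≠ μ_2 (Welch's two-sample t-test, two-sided).
t = (x̄_1 − x̄_2)/√(s_1²/n_1 + s_2²/n_2) = (479.9 − 421.9)/√(63.2²/12 + 34.15²/30) = 3.008
Welch–Satterthwaite df ≈ 13.65
Two-sided p-value ≈ 0.0096
Since p ≈ 0.0096 < α = 0.02, reject H0; the evidence is statistically significant.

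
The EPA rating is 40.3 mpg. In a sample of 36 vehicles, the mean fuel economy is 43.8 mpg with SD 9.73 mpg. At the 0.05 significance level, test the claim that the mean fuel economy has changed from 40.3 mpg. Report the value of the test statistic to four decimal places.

H0: μ = 40.3; H1: μ ≠ 40.3 (one-sample t-test, two-sided).
t = (x̄ − μ₀)/(s/√n) = (43.8 − 40.3)/(9.73/√36) = 2.1583
df = n − 1 = 35
Two-sided p-value ≈ 0.0378
Since p ≈ 0.0378 < α = 0.05, reject H0; the data support H1.

2.1583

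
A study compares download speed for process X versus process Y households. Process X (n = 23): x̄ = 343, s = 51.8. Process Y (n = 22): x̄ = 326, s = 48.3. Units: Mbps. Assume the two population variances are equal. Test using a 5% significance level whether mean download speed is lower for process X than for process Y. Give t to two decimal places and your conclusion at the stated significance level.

Let group 1 = process X, group 2 = process Y. H0: μ_1 = μ_2; H1: μ_1 < μ_2 (two-sample pooled-variance t-test, left-tailed).
s_p² = [(23−1)·51.8² + (22−1)·48.3²]/(23+22−2) = 2512.14
t = (343 − 326)/√[2512.14·(1/23 + 1/22)] = 1.14
df = n₁ + n₂ − 2 = 43
p-value = P(T ≤ 1.14) ≈ 0.8692
Since p ≈ 0.8692 > α = 0.05, fail to reject H0; the evidence is not statistically significant.

t = 1.14; fail to reject H0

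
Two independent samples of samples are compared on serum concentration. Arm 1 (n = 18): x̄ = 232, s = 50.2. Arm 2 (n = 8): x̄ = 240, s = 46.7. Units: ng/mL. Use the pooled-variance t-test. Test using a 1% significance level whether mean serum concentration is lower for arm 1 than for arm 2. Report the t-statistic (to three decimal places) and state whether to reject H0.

Let group 1 = arm 1, group 2 = arm 2. H0: μ_1 = μ_2; H1: μ_1 < μ_2 (two-sample pooled-variance t-test, left-tailed).
s_p² = [(18−1)·50.2² + (8−1)·46.7²]/(18+8−2) = 2421.12
t = (232 − 240)/√[2421.12·(1/18 + 1/8)] = -0.383
df = n₁ + n₂ − 2 = 24
p-value = P(T ≤ -0.383) ≈ 0.3527
Since p ≈ 0.3527 > α = 0.01, fail to reject H0; the evidence is not statistically significant.

t = -0.383; fail to reject H0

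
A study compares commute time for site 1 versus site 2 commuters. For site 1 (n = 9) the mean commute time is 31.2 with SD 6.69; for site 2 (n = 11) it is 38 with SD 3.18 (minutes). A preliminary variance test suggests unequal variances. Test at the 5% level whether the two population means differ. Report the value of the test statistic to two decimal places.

Let group 1 = site 1, group 2 = site 2. H0: μ_1 = μ_2; H1: μ_1 ≠ μ_2 (Welch's two-sample t-test, two-sided).
t = (x̄_1 − x̄_2)/√(s_1²/n_1 + s_2²/n_2) = (31.2 − 38)/√(6.69²/9 + 3.18²/11) = -2.80
Welch–Satterthwaite df ≈ 10.93
Two-sided p-value ≈ 0.017
Since p ≈ 0.017 < α = 0.05, reject H0; the data support H1.

-2.80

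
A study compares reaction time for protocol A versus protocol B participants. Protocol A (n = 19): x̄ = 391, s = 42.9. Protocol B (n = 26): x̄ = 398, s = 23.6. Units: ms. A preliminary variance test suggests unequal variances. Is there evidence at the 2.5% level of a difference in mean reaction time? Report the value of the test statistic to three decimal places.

-0.644

Let group 1 = protocol A, group 2 = protocol B. H0: μ_1 = μ_2; H1: μ_1 ≠ μ_2 (Welch's two-sample t-test, two-sided).
t = (x̄_1 − x̄_2)/√(s_1²/n_1 + s_2²/n_2) = (391 − 398)/√(42.9²/19 + 23.6²/26) = -0.644
Welch–Satterthwaite df ≈ 25.93
Two-sided p-value ≈ 0.525
Since p ≈ 0.525 > α = 0.025, fail to reject H0; the evidence is not statistically significant.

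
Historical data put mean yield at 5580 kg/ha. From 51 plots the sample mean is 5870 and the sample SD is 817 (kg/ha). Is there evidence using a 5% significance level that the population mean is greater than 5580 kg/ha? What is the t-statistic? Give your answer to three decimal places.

H0: μ = 5580; H1: μ > 5580 (one-sample t-test, right-tailed).
t = (x̄ − μ₀)/(s/√n) = (5870 − 5580)/(817/√51) = 2.535
df = n − 1 = 50
p-value = P(T ≥ 2.535) ≈ 0.0072
Since p ≈ 0.0072 < α = 0.05, reject H0; the data support H1.

2.535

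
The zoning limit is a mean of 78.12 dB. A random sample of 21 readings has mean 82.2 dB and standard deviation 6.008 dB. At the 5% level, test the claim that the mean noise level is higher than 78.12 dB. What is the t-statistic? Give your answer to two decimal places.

H0: μ = 78.12; H1: μ > 78.12 (one-sample t-test, right-tailed).
t = (x̄ − μ₀)/(s/√n) = (82.2 − 78.12)/(6.008/√21) = 3.11
df = n − 1 = 20
p-value = P(T ≥ 3.11) ≈ 0.003
Since p ≈ 0.003 < α = 0.05, reject H0; the data support H1.

3.11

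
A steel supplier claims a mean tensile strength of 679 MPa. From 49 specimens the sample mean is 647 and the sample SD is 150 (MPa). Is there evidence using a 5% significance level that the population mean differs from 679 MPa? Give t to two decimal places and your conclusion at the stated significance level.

t = -1.49; fail to reject H0

H0: μ = 679; H1: μ ≠ 679 (one-sample t-test, two-sided).
t = (x̄ − μ₀)/(s/√n) = (647 − 679)/(150/√49) = -1.49
df = n − 1 = 48
Two-sided p-value ≈ 0.142
Since p ≈ 0.142 > α = 0.05, fail to reject H0; the evidence is not statistically significant.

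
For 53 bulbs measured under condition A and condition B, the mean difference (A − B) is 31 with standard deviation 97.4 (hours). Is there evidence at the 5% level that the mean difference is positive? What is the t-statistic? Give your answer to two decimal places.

2.32

H0: μ_d = 0; H1: μ_d > 0 (paired t-test on the differences, right-tailed).
t = d̄/(s_d/√n) = 31/(97.4/√53) = 2.32
df = n − 1 = 52
p-value = P(T ≥ 2.32) ≈ 0.0122
Since p ≈ 0.0122 < α = 0.05, reject H0; the evidence is statistically significant.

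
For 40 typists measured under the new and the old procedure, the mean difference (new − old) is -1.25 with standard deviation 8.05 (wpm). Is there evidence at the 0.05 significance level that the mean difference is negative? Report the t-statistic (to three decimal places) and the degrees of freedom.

H0: μ_d = 0; H1: μ_d < 0 (paired t-test on the differences, left-tailed).
t = d̄/(s_d/√n) = -1.25/(8.05/√40) = -0.982
df = n − 1 = 39
p-value = P(T ≤ -0.982) ≈ 0.166
Since p ≈ 0.166 > α = 0.05, fail to reject H0; the data do not provide sufficient evidence against H0.

t = -0.982, df = 39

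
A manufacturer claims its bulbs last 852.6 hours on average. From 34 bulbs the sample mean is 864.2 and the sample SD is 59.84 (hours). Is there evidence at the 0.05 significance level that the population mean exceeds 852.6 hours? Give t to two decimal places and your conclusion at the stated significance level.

t = 1.13; fail to reject H0

H0: μ = 852.6; H1: μ > 852.6 (one-sample t-test, right-tailed).
t = (x̄ − μ₀)/(s/√n) = (864.2 − 852.6)/(59.84/√34) = 1.13
df = n − 1 = 33
p-value = P(T ≥ 1.13) ≈ 0.1332
Since p ≈ 0.1332 > α = 0.05, fail to reject H0; the evidence is not statistically significant.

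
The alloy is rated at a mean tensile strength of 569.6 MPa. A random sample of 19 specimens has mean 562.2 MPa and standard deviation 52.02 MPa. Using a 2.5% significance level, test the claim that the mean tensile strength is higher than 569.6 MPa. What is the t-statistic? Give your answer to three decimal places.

H0: μ = 569.6; H1: μ > 569.6 (one-sample t-test, right-tailed).
t = (x̄ − μ₀)/(s/√n) = (562.2 − 569.6)/(52.02/√19) = -0.620
df = n − 1 = 18
p-value = P(T ≥ -0.620) ≈ 0.7285
Since p ≈ 0.7285 > α = 0.025, fail to reject H0; the data do not provide sufficient evidence against H0.

-0.620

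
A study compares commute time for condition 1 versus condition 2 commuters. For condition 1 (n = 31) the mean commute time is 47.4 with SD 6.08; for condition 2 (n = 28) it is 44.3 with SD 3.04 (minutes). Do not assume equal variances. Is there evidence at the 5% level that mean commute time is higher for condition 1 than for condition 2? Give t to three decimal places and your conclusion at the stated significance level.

t = 2.512; reject H0

Let group 1 = condition 1, group 2 = condition 2. H0: μ_1 = μ_2; H1: μ_1 > μ_2 (Welch's two-sample t-test, right-tailed).
t = (x̄_1 − x̄_2)/√(s_1²/n_1 + s_2²/n_2) = (47.4 − 44.3)/√(6.08²/31 + 3.04²/28) = 2.512
Welch–Satterthwaite df ≈ 45.07
p-value = P(T ≥ 2.512) ≈ 0.008
Since p ≈ 0.008 < α = 0.05, reject H0; the evidence is statistically significant.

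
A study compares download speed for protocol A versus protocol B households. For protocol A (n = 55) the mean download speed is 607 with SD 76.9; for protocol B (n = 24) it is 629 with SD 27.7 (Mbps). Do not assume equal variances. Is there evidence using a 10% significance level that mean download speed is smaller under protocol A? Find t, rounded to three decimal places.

Let group 1 = protocol A, group 2 = protocol B. H0: μ_1 = μ_2; H1: μ_1 < μ_2 (Welch's two-sample t-test, left-tailed).
t = (x̄_1 − x̄_2)/√(s_1²/n_1 + s_2²/n_2) = (607 − 629)/√(76.9²/55 + 27.7²/24) = -1.863
Welch–Satterthwaite df ≈ 75.26
p-value = P(T ≤ -1.863) ≈ 0.033
Since p ≈ 0.033 < α = 0.1, reject H0; the data support H1.

-1.863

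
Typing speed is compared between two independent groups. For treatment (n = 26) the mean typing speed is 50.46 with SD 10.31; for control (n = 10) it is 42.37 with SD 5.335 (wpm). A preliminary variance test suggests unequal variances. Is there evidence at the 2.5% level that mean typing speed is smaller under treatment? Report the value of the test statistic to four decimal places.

Let group 1 = treatment, group 2 = control. H0: μ_1 = μ_2; H1: μ_1 < μ_2 (Welch's two-sample t-test, left-tailed).
t = (x̄_1 − x̄_2)/√(s_1²/n_1 + s_2²/n_2) = (50.46 − 42.37)/√(10.31²/26 + 5.335²/10) = 3.0721
Welch–Satterthwaite df ≈ 30.65
p-value = P(T ≤ 3.0721) ≈ 0.998
Since p ≈ 0.998 > α = 0.025, fail to reject H0; the data do not provide sufficient evidence against H0.

3.0721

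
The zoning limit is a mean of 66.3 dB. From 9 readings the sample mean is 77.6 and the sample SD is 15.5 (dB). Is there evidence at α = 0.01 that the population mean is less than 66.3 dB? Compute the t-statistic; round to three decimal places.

2.187

H0: μ = 66.3; H1: μ < 66.3 (one-sample t-test, left-tailed).
t = (x̄ − μ₀)/(s/√n) = (77.6 − 66.3)/(15.5/√9) = 2.187
df = n − 1 = 8
p-value = P(T ≤ 2.187) ≈ 0.970
Since p ≈ 0.970 > α = 0.01, fail to reject H0; the data do not provide sufficient evidence against H0.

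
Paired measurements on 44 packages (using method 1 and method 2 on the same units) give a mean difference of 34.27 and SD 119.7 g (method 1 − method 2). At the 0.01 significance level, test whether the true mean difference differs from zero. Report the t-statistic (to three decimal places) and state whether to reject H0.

H0: μ_d = 0; H1: μ_d ≠ 0 (paired t-test on the differences, two-sided).
t = d̄/(s_d/√n) = 34.27/(119.7/√44) = 1.899
df = n − 1 = 43
Two-sided p-value ≈ 0.064
Since p ≈ 0.064 > α = 0.01, fail to reject H0; the data do not provide sufficient evidence against H0.

t = 1.899; fail to reject H0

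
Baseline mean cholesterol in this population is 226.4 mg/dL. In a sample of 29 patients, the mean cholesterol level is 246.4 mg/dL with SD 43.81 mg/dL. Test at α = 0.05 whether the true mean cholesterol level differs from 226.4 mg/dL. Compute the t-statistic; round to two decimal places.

H0: μ = 226.4; H1: μ ≠ 226.4 (one-sample t-test, two-sided).
t = (x̄ − μ₀)/(s/√n) = (246.4 − 226.4)/(43.81/√29) = 2.46
df = n − 1 = 28
Two-sided p-value ≈ 0.020
Since p ≈ 0.020 < α = 0.05, reject H0; the evidence is statistically significant.

2.46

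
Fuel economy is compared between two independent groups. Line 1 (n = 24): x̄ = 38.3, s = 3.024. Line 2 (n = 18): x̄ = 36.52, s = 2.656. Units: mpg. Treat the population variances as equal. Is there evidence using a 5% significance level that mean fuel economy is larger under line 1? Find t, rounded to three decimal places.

Let group 1 = line 1, group 2 = line 2. H0: μ_1 = μ_2; H1: μ_1 > μ_2 (two-sample pooled-variance t-test, right-tailed).
s_p² = [(24−1)·3.024² + (18−1)·2.656²]/(24+18−2) = 8.25622
t = (38.3 − 36.52)/√[8.25622·(1/24 + 1/18)] = 1.987
df = n₁ + n₂ − 2 = 40
p-value = P(T ≥ 1.987) ≈ 0.0269
Since p ≈ 0.0269 < α = 0.05, reject H0; the data support H1.

1.987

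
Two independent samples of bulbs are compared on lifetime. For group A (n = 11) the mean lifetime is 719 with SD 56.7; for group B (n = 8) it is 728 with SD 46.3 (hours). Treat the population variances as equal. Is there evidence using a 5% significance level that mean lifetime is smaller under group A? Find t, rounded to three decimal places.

Let group 1 = group A, group 2 = group B. H0: μ_1 = μ_2; H1: μ_1 < μ_2 (two-sample pooled-variance t-test, left-tailed).
s_p² = [(11−1)·56.7² + (8−1)·46.3²]/(11+8−2) = 2773.81
t = (719 − 728)/√[2773.81·(1/11 + 1/8)] = -0.368
df = n₁ + n₂ − 2 = 17
p-value = P(T ≤ -0.368) ≈ 0.359
Since p ≈ 0.359 > α = 0.05, fail to reject H0; the data do not provide sufficient evidence against H0.

-0.368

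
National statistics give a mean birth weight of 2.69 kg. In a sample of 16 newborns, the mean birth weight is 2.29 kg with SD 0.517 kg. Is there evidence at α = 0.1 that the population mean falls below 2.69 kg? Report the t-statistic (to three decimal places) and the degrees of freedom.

H0: μ = 2.69; H1: μ < 2.69 (one-sample t-test, left-tailed).
t = (x̄ − μ₀)/(s/√n) = (2.29 − 2.69)/(0.517/√16) = -3.095
df = n − 1 = 15
p-value = P(T ≤ -3.095) ≈ 0.004
Since p ≈ 0.004 < α = 0.1, reject H0; the data support H1.

t = -3.095, df = 15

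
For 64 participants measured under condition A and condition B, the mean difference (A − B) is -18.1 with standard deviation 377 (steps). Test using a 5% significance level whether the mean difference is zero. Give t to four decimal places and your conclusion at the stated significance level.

t = -0.3841; fail to reject H0

H0: μ_d = 0; H1: μ_d ≠ 0 (paired t-test on the differences, two-sided).
t = d̄/(s_d/√n) = -18.1/(377/√64) = -0.3841
df = n − 1 = 63
Two-sided p-value ≈ 0.7022
Since p ≈ 0.7022 > α = 0.05, fail to reject H0; the evidence is not statistically significant.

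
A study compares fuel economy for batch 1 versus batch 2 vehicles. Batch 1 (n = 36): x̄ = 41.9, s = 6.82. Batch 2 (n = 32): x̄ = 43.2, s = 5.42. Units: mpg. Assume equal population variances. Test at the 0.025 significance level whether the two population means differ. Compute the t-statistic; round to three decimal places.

Let group 1 = batch 1, group 2 = batch 2. H0: μ_1 = μ_2; H1: μ_1 ≠ μ_2 (two-sample pooled-variance t-test, two-sided).
s_p² = [(36−1)·6.82² + (32−1)·5.42²]/(36+32−2) = 38.4637
t = (41.9 − 43.2)/√[38.4637·(1/36 + 1/32)] = -0.863
df = n₁ + n₂ − 2 = 66
Two-sided p-value ≈ 0.391
Since p ≈ 0.391 > α = 0.025, fail to reject H0; the evidence is not statistically significant.

-0.863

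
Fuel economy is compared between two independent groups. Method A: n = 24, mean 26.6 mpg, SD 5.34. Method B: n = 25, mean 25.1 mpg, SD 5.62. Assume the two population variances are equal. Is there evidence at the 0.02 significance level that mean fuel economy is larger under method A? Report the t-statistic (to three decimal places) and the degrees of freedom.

t = 0.957, df = 47

Let group 1 = method A, group 2 = method B. H0: μ_1 = μ_2; H1: μ_1 > μ_2 (two-sample pooled-variance t-test, right-tailed).
s_p² = [(24−1)·5.34² + (25−1)·5.62²]/(24+25−2) = 30.0826
t = (26.6 − 25.1)/√[30.0826·(1/24 + 1/25)] = 0.957
df = n₁ + n₂ − 2 = 47
p-value = P(T ≥ 0.957) ≈ 0.172
Since p ≈ 0.172 > α = 0.02, fail to reject H0; the data do not provide sufficient evidence against H0.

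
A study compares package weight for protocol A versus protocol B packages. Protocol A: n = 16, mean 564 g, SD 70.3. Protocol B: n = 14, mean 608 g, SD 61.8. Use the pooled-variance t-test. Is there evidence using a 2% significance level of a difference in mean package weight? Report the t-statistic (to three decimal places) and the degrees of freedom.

Let group 1 = protocol A, group 2 = protocol B. H0: μ_1 = μ_2; H1: μ_1 ≠ μ_2 (two-sample pooled-variance t-test, two-sided).
s_p² = [(16−1)·70.3² + (14−1)·61.8²]/(16+14−2) = 4420.77
t = (564 − 608)/√[4420.77·(1/16 + 1/14)] = -1.808
df = n₁ + n₂ − 2 = 28
Two-sided p-value ≈ 0.0813
Since p ≈ 0.0813 > α = 0.02, fail to reject H0; the evidence is not statistically significant.

t = -1.808, df = 28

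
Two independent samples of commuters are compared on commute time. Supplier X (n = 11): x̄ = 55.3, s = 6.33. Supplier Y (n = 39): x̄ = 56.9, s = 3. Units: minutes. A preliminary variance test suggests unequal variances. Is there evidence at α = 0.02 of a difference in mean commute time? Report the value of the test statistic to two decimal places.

-0.81

Let group 1 = supplier X, group 2 = supplier Y. H0: μ_1 = μ_2; H1: μ_1 ≠ μ_2 (Welch's two-sample t-test, two-sided).
t = (x̄_1 − x̄_2)/√(s_1²/n_1 + s_2²/n_2) = (55.3 − 56.9)/√(6.33²/11 + 3²/39) = -0.81
Welch–Satterthwaite df ≈ 11.30
Two-sided p-value ≈ 0.433
Since p ≈ 0.433 > α = 0.02, fail to reject H0; the evidence is not statistically significant.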